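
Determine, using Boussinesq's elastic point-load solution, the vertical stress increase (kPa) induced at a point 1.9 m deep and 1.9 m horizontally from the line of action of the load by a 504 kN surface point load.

Δσ_z ≈ 11.8 kPa

Boussinesq vertical stress below a point load on an elastic half-space:
Δσ_z = 3P/(2πz²) · [1 + (r/z)²]^(−5/2)
r/z = 1.9/1.9 = 1; [1+(r/z)²]^(−5/2) = 0.17678.
Δσ_z = 3×504/(2π×1.9²) × 0.17678 = 66.66 × 0.17678 = 11.78 kPa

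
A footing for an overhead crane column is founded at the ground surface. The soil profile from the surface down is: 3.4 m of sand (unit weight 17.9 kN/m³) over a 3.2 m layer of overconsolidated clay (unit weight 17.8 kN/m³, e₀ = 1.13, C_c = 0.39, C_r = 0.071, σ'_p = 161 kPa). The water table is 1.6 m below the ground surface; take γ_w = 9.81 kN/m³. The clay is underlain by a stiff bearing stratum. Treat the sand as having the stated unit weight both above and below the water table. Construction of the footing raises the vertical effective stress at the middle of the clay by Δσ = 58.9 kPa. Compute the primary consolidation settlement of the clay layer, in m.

Mid-depth of clay below the ground surface: z = 3.4 + 3.2/2 = 5 m.
Total vertical stress at mid-clay: σ_v = 17.9×3.4 + 17.8×1.6 = 89.34 kPa.
Pore pressure: u = 9.81×(5 − 1.6) = 33.354 kPa.
Initial effective stress: σ'_0 = σ_v − u = 89.34 − 33.354 = 55.986 kPa.
Final effective stress: σ'_f = 55.986 + 58.9 = 114.89 kPa.
σ'_f = 114.89 ≤ σ'_p = 161 kPa, so the clay remains overconsolidated and only the recompression index applies:
S_c = C_r·H/(1+e₀)·log₁₀(σ'_f/σ'_0) = 0.071×3.2/2.13×log₁₀(114.89/55.986)
    = 0.10666 × 0.3122 = 0.0333 m

S_c ≈ 0.0333 m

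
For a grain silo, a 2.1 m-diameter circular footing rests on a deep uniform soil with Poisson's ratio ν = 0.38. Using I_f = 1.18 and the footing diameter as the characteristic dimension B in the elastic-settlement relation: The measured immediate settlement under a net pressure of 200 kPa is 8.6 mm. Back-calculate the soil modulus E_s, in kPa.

S_e = q·B·(1−ν²)/E_s · I_f  ⇒  E_s = q·B·(1−ν²)·I_f / S_e.
E_s = 200 × 2.1 × 0.8556 × 1.18 / 0.0086 = 49310 kPa

E_s ≈ 49300 kPa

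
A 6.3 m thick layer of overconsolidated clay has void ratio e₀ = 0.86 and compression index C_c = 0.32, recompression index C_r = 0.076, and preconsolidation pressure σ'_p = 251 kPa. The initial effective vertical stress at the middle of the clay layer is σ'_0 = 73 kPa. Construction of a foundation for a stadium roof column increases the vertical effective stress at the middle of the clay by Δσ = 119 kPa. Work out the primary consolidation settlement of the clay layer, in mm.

Final effective stress: σ'_f = 73 + 119 = 192 kPa.
σ'_f = 192 ≤ σ'_p = 251 kPa, so the clay remains overconsolidated and only the recompression index applies:
S_c = C_r·H/(1+e₀)·log₁₀(σ'_f/σ'_0) = 0.076×6.3/1.86×log₁₀(192/73)
    = 0.25742 × 0.41998 = 0.1081 m

S_c ≈ 108 mm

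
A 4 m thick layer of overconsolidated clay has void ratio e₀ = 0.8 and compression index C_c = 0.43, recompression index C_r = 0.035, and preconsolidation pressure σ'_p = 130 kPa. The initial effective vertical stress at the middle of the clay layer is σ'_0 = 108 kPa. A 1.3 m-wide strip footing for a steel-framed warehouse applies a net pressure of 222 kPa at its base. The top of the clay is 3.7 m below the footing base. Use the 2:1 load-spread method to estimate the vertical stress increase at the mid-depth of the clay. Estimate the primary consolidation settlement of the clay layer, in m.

Mid-depth of clay below the footing base: z = 3.7 + 4/2 = 5.7 m.
Stress increase at mid-clay by the 2:1 spreading method:
Δσ = qB/(B+z) = 222×1.3/(1.3+5.7) = 41.229 kPa
Final effective stress: σ'_f = 108 + 41.229 = 149.23 kPa.
σ'_f = 149.23 > σ'_p = 130 kPa, so the stress path crosses the preconsolidation pressure — recompression up to σ'_p, then virgin compression beyond:
S_c = H/(1+e₀)·[C_r·log₁₀(σ'_p/σ'_0) + C_c·log₁₀(σ'_f/σ'_p)]
    = 4/1.8 × [0.035×log₁₀(130/108) + 0.43×log₁₀(149.23/130)]
    = 2.2222 × [0.0028182 + 0.025762] = 0.06351 m

S_c ≈ 0.0635 m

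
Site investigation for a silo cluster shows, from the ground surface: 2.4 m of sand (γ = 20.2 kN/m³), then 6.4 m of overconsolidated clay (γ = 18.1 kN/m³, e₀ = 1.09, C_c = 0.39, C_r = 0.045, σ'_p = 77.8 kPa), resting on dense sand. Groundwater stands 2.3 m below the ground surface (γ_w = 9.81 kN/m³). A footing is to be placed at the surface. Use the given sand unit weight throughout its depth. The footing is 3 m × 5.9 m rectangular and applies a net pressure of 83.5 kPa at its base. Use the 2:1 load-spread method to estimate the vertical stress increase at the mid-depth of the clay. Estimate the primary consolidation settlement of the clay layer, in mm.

S_c ≈ 72.6 mm

Mid-depth of clay below the ground surface: z = 2.4 + 6.4/2 = 5.6 m.
Total vertical stress at mid-clay: σ_v = 20.2×2.4 + 18.1×3.2 = 106.4 kPa.
Pore pressure: u = 9.81×(5.6 − 2.3) = 32.373 kPa.
Initial effective stress: σ'_0 = σ_v − u = 106.4 − 32.373 = 74.027 kPa.
Stress increase at mid-clay by the 2:1 spreading method:
Δσ = qBL/((B+z)(L+z)) = 83.5×3×5.9/((3+5.6)(5.9+5.6)) = 14.944 kPa
Final effective stress: σ'_f = 74.027 + 14.944 = 88.971 kPa.
σ'_f = 88.971 > σ'_p = 77.8 kPa, so the stress path crosses the preconsolidation pressure — recompression up to σ'_p, then virgin compression beyond:
S_c = H/(1+e₀)·[C_r·log₁₀(σ'_p/σ'_0) + C_c·log₁₀(σ'_f/σ'_p)]
    = 6.4/2.09 × [0.045×log₁₀(77.8/74.027) + 0.39×log₁₀(88.971/77.8)]
    = 3.0622 × [0.00097153 + 0.022725] = 0.07256 m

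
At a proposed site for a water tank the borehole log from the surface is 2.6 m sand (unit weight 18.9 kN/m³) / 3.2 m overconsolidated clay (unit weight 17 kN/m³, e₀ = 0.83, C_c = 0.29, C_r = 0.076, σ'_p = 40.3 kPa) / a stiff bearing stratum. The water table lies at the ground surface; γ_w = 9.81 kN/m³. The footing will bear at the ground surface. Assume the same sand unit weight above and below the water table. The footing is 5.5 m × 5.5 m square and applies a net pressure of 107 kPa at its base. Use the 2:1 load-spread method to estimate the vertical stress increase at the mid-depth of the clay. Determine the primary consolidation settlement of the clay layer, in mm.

S_c ≈ 128 mm

Mid-depth of clay below the ground surface: z = 2.6 + 3.2/2 = 4.2 m.
Total vertical stress at mid-clay: σ_v = 18.9×2.6 + 17×1.6 = 76.34 kPa.
Pore pressure: u = 9.81×(4.2 − 0) = 41.202 kPa.
Initial effective stress: σ'_0 = σ_v − u = 76.34 − 41.202 = 35.138 kPa.
Stress increase at mid-clay by the 2:1 spreading method:
Δσ = qBL/((B+z)(L+z)) = 107×5.5×5.5/((5.5+4.2)(5.5+4.2)) = 34.401 kPa
Final effective stress: σ'_f = 35.138 + 34.401 = 69.539 kPa.
σ'_f = 69.539 > σ'_p = 40.3 kPa, so the stress path crosses the preconsolidation pressure — recompression up to σ'_p, then virgin compression beyond:
S_c = H/(1+e₀)·[C_r·log₁₀(σ'_p/σ'_0) + C_c·log₁₀(σ'_f/σ'_p)]
    = 3.2/1.83 × [0.076×log₁₀(40.3/35.138) + 0.29×log₁₀(69.539/40.3)]
    = 1.7486 × [0.0045241 + 0.068708] = 0.1281 m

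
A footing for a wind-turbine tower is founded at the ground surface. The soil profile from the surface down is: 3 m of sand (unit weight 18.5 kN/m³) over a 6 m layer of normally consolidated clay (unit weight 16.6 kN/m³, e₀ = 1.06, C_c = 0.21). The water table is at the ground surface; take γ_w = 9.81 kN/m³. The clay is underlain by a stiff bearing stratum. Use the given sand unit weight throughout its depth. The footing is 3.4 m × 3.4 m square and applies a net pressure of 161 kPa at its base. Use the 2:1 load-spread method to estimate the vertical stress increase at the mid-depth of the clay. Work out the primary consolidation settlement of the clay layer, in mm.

S_c ≈ 99.4 mm

Mid-depth of clay below the ground surface: z = 3 + 6/2 = 6 m.
Total vertical stress at mid-clay: σ_v = 18.5×3 + 16.6×3 = 105.3 kPa.
Pore pressure: u = 9.81×(6 − 0) = 58.86 kPa.
Initial effective stress: σ'_0 = σ_v − u = 105.3 − 58.86 = 46.44 kPa.
Stress increase at mid-clay by the 2:1 spreading method:
Δσ = qBL/((B+z)(L+z)) = 161×3.4×3.4/((3.4+6)(3.4+6)) = 21.063 kPa
Final effective stress: σ'_f = σ'_0 + Δσ = 46.44 + 21.063 = 67.503 kPa.
Normally consolidated clay, so the full stress increment lies on the virgin compression line:
S_c = C_c·H/(1+e₀)·log₁₀(σ'_f/σ'_0) = 0.21×6/(1+1.06)×log₁₀(67.503/46.44)
    = 0.61165 × 0.16243 = 0.09935 m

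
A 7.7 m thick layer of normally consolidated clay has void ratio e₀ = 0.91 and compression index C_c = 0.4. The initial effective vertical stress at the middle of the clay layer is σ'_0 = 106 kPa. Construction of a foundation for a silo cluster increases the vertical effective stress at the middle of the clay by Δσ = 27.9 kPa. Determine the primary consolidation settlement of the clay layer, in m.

Final effective stress: σ'_f = σ'_0 + Δσ = 106 + 27.9 = 133.9 kPa.
Normally consolidated clay, so the full stress increment lies on the virgin compression line:
S_c = C_c·H/(1+e₀)·log₁₀(σ'_f/σ'_0) = 0.4×7.7/(1+0.91)×log₁₀(133.9/106)
    = 1.6126 × 0.10147 = 0.1636 m

S_c ≈ 0.164 m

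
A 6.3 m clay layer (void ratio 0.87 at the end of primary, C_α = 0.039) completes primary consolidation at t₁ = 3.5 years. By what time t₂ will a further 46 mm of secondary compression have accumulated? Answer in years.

t₂ ≈ 7.84 years

S_s = C_α·H/(1+e_p)·log₁₀(t₂/t₁) ⇒ log₁₀(t₂/t₁) = S_s·(1+e_p)/(C_α·H).
log₁₀(t₂/t₁) = 0.046 × (1+0.87) / (0.039×6.3) = 0.3501
t₂ = t₁ × 10^0.3501 = 3.5 × 2.239 = 7.837 years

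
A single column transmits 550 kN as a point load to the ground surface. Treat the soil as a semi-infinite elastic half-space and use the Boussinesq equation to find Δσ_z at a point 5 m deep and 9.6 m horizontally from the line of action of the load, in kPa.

Boussinesq vertical stress below a point load on an elastic half-space:
Δσ_z = 3P/(2πz²) · [1 + (r/z)²]^(−5/2)
r/z = 9.6/5 = 1.92; [1+(r/z)²]^(−5/2) = 0.021033.
Δσ_z = 3×550/(2π×5²) × 0.021033 = 10.504 × 0.021033 = 0.2209 kPa

Δσ_z ≈ 0.221 kPa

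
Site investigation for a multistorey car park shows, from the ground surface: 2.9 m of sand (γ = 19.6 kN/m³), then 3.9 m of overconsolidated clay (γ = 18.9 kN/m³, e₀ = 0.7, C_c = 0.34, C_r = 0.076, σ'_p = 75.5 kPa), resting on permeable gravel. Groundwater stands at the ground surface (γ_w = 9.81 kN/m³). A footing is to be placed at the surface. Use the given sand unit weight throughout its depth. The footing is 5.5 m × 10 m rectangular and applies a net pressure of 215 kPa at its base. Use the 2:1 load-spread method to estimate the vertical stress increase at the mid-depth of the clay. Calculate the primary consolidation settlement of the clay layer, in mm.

S_c ≈ 203 mm

Mid-depth of clay below the ground surface: z = 2.9 + 3.9/2 = 4.85 m.
Total vertical stress at mid-clay: σ_v = 19.6×2.9 + 18.9×1.95 = 93.695 kPa.
Pore pressure: u = 9.81×(4.85 − 0) = 47.578 kPa.
Initial effective stress: σ'_0 = σ_v − u = 93.695 − 47.578 = 46.117 kPa.
Stress increase at mid-clay by the 2:1 spreading method:
Δσ = qBL/((B+z)(L+z)) = 215×5.5×10/((5.5+4.85)(10+4.85)) = 76.937 kPa
Final effective stress: σ'_f = 46.117 + 76.937 = 123.05 kPa.
σ'_f = 123.05 > σ'_p = 75.5 kPa, so the stress path crosses the preconsolidation pressure — recompression up to σ'_p, then virgin compression beyond:
S_c = H/(1+e₀)·[C_r·log₁₀(σ'_p/σ'_0) + C_c·log₁₀(σ'_f/σ'_p)]
    = 3.9/1.7 × [0.076×log₁₀(75.5/46.117) + 0.34×log₁₀(123.05/75.5)]
    = 2.2941 × [0.016271 + 0.072126] = 0.2028 m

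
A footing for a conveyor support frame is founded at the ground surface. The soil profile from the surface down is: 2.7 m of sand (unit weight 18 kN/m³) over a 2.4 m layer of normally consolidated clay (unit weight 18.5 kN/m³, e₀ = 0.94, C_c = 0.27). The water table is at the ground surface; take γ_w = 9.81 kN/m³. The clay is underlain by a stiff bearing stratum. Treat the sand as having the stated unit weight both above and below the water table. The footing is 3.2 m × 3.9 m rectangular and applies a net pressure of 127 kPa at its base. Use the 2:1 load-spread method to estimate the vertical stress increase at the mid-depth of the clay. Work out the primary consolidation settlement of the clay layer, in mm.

S_c ≈ 91.5 mm

Mid-depth of clay below the ground surface: z = 2.7 + 2.4/2 = 3.9 m.
Total vertical stress at mid-clay: σ_v = 18×2.7 + 18.5×1.2 = 70.8 kPa.
Pore pressure: u = 9.81×(3.9 − 0) = 38.259 kPa.
Initial effective stress: σ'_0 = σ_v − u = 70.8 − 38.259 = 32.541 kPa.
Stress increase at mid-clay by the 2:1 spreading method:
Δσ = qBL/((B+z)(L+z)) = 127×3.2×3.9/((3.2+3.9)(3.9+3.9)) = 28.62 kPa
Final effective stress: σ'_f = σ'_0 + Δσ = 32.541 + 28.62 = 61.161 kPa.
Normally consolidated clay, so the full stress increment lies on the virgin compression line:
S_c = C_c·H/(1+e₀)·log₁₀(σ'_f/σ'_0) = 0.27×2.4/(1+0.94)×log₁₀(61.161/32.541)
    = 0.33402 × 0.27404 = 0.09153 m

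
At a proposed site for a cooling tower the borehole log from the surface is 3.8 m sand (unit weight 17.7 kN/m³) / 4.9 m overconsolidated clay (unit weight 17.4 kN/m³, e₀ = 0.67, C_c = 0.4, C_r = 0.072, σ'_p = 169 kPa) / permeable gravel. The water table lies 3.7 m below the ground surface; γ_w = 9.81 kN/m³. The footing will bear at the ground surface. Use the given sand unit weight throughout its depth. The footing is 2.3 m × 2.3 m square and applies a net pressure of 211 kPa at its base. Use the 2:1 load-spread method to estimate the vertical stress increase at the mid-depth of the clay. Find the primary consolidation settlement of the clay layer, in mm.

Mid-depth of clay below the ground surface: z = 3.8 + 4.9/2 = 6.25 m.
Total vertical stress at mid-clay: σ_v = 17.7×3.8 + 17.4×2.45 = 109.89 kPa.
Pore pressure: u = 9.81×(6.25 − 3.7) = 25.015 kPa.
Initial effective stress: σ'_0 = σ_v − u = 109.89 − 25.015 = 84.875 kPa.
Stress increase at mid-clay by the 2:1 spreading method:
Δσ = qBL/((B+z)(L+z)) = 211×2.3×2.3/((2.3+6.25)(2.3+6.25)) = 15.269 kPa
Final effective stress: σ'_f = 84.875 + 15.269 = 100.14 kPa.
σ'_f = 100.14 ≤ σ'_p = 169 kPa, so the clay remains overconsolidated and only the recompression index applies:
S_c = C_r·H/(1+e₀)·log₁₀(σ'_f/σ'_0) = 0.072×4.9/1.67×log₁₀(100.14/84.875)
    = 0.21126 × 0.071828 = 0.01517 m

S_c ≈ 15.2 mm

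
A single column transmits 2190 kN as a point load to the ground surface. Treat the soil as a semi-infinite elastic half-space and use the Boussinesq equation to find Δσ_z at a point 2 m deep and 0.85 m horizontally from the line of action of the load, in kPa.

Δσ_z ≈ 173 kPa

Boussinesq vertical stress below a point load on an elastic half-space:
Δσ_z = 3P/(2πz²) · [1 + (r/z)²]^(−5/2)
r/z = 0.85/2 = 0.425; [1+(r/z)²]^(−5/2) = 0.66027.
Δσ_z = 3×2190/(2π×2²) × 0.66027 = 261.41 × 0.66027 = 172.6 kPa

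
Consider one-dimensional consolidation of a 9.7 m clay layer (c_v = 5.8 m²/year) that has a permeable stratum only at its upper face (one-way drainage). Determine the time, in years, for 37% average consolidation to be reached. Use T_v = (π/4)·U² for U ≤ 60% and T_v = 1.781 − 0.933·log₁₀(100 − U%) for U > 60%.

Drainage path length: H_d = H = 9.7 m (single drainage).
U ≤ 60%: T_v = (π/4)·U² = (π/4)×0.37² = 0.10752.
t = T_v·H_d²/c_v = 0.10752×9.7²/5.8 = 1.744 years.

t ≈ 1.74 years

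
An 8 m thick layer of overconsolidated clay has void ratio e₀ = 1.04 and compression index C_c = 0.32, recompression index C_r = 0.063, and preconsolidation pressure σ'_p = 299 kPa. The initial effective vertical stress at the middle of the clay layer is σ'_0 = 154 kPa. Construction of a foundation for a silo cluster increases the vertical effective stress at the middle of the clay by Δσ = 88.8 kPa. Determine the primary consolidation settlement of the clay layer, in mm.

S_c ≈ 48.9 mm

Final effective stress: σ'_f = 154 + 88.8 = 242.8 kPa.
σ'_f = 242.8 ≤ σ'_p = 299 kPa, so the clay remains overconsolidated and only the recompression index applies:
S_c = C_r·H/(1+e₀)·log₁₀(σ'_f/σ'_0) = 0.063×8/2.04×log₁₀(242.8/154)
    = 0.24706 × 0.19773 = 0.04885 m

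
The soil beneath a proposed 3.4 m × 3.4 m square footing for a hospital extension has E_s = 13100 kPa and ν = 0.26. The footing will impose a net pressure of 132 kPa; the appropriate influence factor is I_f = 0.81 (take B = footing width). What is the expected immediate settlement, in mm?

Immediate (elastic) settlement: S_e = q·B·(1−ν²)/E_s · I_f.
S_e = 132 × 3.4 × (1 − 0.26²) / 13100 × 0.81
    = 132 × 3.4 × 0.9324 / 13100 × 0.81
    = 0.02587 m = 25.87 mm

S_e ≈ 25.9 mm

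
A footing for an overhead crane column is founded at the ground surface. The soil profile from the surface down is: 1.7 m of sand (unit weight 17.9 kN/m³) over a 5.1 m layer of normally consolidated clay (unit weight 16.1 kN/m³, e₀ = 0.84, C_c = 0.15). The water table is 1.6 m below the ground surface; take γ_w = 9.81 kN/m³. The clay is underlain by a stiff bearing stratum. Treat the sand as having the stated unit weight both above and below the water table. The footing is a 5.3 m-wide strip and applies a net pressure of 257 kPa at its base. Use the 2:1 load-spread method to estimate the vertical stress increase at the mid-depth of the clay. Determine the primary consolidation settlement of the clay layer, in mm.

Mid-depth of clay below the ground surface: z = 1.7 + 5.1/2 = 4.25 m.
Total vertical stress at mid-clay: σ_v = 17.9×1.7 + 16.1×2.55 = 71.485 kPa.
Pore pressure: u = 9.81×(4.25 − 1.6) = 25.997 kPa.
Initial effective stress: σ'_0 = σ_v − u = 71.485 − 25.997 = 45.488 kPa.
Stress increase at mid-clay by the 2:1 spreading method:
Δσ = qB/(B+z) = 257×5.3/(5.3+4.25) = 142.63 kPa
Final effective stress: σ'_f = σ'_0 + Δσ = 45.488 + 142.63 = 188.12 kPa.
Normally consolidated clay, so the full stress increment lies on the virgin compression line:
S_c = C_c·H/(1+e₀)·log₁₀(σ'_f/σ'_0) = 0.15×5.1/(1+0.84)×log₁₀(188.12/45.488)
    = 0.41576 × 0.61654 = 0.2563 m

S_c ≈ 256 mm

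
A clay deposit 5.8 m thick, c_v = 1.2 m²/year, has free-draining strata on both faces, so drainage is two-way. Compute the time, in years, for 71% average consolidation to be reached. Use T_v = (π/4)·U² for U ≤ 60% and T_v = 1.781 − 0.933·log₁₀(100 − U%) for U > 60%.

t ≈ 2.92 years

Drainage path length: H_d = H/2 = 2.9 m (double drainage).
U > 60%: T_v = 1.781 − 0.933·log₁₀(100 − 71) = 0.41658.
t = T_v·H_d²/c_v = 0.41658×2.9²/1.2 = 2.92 years.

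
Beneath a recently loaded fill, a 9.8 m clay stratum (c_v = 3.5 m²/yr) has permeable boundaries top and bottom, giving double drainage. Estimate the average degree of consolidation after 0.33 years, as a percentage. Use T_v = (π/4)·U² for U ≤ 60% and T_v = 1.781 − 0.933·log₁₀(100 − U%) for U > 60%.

Drainage path length: H_d = H/2 = 4.9 m (double drainage).
T_v = c_v·t/H_d² = 3.5×0.33/4.9² = 0.048105.
T_v = 0.048105 corresponds to the U ≤ 60% branch:
U = √(4T_v/π) = 0.2475

U ≈ 24.7 %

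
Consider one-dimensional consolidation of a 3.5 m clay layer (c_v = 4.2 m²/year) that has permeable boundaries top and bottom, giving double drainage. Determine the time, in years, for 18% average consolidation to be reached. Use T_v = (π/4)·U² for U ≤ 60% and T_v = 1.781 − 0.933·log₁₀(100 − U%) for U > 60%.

Drainage path length: H_d = H/2 = 1.75 m (double drainage).
U ≤ 60%: T_v = (π/4)·U² = (π/4)×0.18² = 0.025447.
t = T_v·H_d²/c_v = 0.025447×1.75²/4.2 = 0.01856 years.

t ≈ 0.0186 years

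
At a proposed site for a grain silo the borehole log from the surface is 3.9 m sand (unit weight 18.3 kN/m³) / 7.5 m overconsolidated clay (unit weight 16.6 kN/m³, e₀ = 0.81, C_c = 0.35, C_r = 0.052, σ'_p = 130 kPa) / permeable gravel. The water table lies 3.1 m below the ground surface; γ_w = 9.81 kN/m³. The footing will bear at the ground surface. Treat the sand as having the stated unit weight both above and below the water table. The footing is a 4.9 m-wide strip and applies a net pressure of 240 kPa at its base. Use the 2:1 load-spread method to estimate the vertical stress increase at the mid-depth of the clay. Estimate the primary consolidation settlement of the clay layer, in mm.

S_c ≈ 250 mm

Mid-depth of clay below the ground surface: z = 3.9 + 7.5/2 = 7.65 m.
Total vertical stress at mid-clay: σ_v = 18.3×3.9 + 16.6×3.75 = 133.62 kPa.
Pore pressure: u = 9.81×(7.65 − 3.1) = 44.636 kPa.
Initial effective stress: σ'_0 = σ_v − u = 133.62 − 44.636 = 88.984 kPa.
Stress increase at mid-clay by the 2:1 spreading method:
Δσ = qB/(B+z) = 240×4.9/(4.9+7.65) = 93.705 kPa
Final effective stress: σ'_f = 88.984 + 93.705 = 182.69 kPa.
σ'_f = 182.69 > σ'_p = 130 kPa, so the stress path crosses the preconsolidation pressure — recompression up to σ'_p, then virgin compression beyond:
S_c = H/(1+e₀)·[C_r·log₁₀(σ'_p/σ'_0) + C_c·log₁₀(σ'_f/σ'_p)]
    = 7.5/1.81 × [0.052×log₁₀(130/88.984) + 0.35×log₁₀(182.69/130)]
    = 4.1436 × [0.0085608 + 0.05172] = 0.2498 m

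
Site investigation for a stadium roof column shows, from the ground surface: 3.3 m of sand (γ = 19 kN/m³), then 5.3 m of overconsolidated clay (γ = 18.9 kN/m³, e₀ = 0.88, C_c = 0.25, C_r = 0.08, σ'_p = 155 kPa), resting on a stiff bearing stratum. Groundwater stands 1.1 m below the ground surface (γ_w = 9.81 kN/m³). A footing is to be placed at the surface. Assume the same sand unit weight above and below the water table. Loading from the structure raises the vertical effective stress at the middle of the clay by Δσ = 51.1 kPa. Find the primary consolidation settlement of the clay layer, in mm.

Mid-depth of clay below the ground surface: z = 3.3 + 5.3/2 = 5.95 m.
Total vertical stress at mid-clay: σ_v = 19×3.3 + 18.9×2.65 = 112.78 kPa.
Pore pressure: u = 9.81×(5.95 − 1.1) = 47.578 kPa.
Initial effective stress: σ'_0 = σ_v − u = 112.78 − 47.578 = 65.202 kPa.
Final effective stress: σ'_f = 65.202 + 51.1 = 116.3 kPa.
σ'_f = 116.3 ≤ σ'_p = 155 kPa, so the clay remains overconsolidated and only the recompression index applies:
S_c = C_r·H/(1+e₀)·log₁₀(σ'_f/σ'_0) = 0.08×5.3/1.88×log₁₀(116.3/65.202)
    = 0.22553 × 0.25132 = 0.05668 m

S_c ≈ 56.7 mm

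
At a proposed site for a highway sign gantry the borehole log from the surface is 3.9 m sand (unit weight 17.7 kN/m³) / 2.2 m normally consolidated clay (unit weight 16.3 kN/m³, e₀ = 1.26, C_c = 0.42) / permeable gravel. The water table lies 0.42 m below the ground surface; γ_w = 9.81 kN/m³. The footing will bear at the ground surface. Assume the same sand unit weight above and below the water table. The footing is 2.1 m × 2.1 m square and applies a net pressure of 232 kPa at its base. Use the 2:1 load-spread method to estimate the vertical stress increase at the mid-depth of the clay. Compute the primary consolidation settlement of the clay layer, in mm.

S_c ≈ 70 mm

Mid-depth of clay below the ground surface: z = 3.9 + 2.2/2 = 5 m.
Total vertical stress at mid-clay: σ_v = 17.7×3.9 + 16.3×1.1 = 86.96 kPa.
Pore pressure: u = 9.81×(5 − 0.42) = 44.93 kPa.
Initial effective stress: σ'_0 = σ_v − u = 86.96 − 44.93 = 42.03 kPa.
Stress increase at mid-clay by the 2:1 spreading method:
Δσ = qBL/((B+z)(L+z)) = 232×2.1×2.1/((2.1+5)(2.1+5)) = 20.296 kPa
Final effective stress: σ'_f = σ'_0 + Δσ = 42.03 + 20.296 = 62.326 kPa.
Normally consolidated clay, so the full stress increment lies on the virgin compression line:
S_c = C_c·H/(1+e₀)·log₁₀(σ'_f/σ'_0) = 0.42×2.2/(1+1.26)×log₁₀(62.326/42.03)
    = 0.40885 × 0.17111 = 0.06996 m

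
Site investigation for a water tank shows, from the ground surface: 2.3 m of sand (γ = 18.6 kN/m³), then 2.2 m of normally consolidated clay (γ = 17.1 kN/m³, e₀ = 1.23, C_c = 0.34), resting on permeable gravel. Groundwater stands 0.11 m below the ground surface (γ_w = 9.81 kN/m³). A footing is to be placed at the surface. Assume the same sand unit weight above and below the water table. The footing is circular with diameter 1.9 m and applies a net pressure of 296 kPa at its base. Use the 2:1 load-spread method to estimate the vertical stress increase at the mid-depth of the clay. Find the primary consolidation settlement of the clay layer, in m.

Mid-depth of clay below the ground surface: z = 2.3 + 2.2/2 = 3.4 m.
Total vertical stress at mid-clay: σ_v = 18.6×2.3 + 17.1×1.1 = 61.59 kPa.
Pore pressure: u = 9.81×(3.4 − 0.11) = 32.275 kPa.
Initial effective stress: σ'_0 = σ_v − u = 61.59 − 32.275 = 29.315 kPa.
Stress increase at mid-clay by the 2:1 spreading method:
Δσ ≈ qD²/(D+z)² = 296×1.9²/(1.9+3.4)² = 38.041 kPa
Final effective stress: σ'_f = σ'_0 + Δσ = 29.315 + 38.041 = 67.356 kPa.
Normally consolidated clay, so the full stress increment lies on the virgin compression line:
S_c = C_c·H/(1+e₀)·log₁₀(σ'_f/σ'_0) = 0.34×2.2/(1+1.23)×log₁₀(67.356/29.315)
    = 0.33543 × 0.36129 = 0.1212 m

S_c ≈ 0.121 m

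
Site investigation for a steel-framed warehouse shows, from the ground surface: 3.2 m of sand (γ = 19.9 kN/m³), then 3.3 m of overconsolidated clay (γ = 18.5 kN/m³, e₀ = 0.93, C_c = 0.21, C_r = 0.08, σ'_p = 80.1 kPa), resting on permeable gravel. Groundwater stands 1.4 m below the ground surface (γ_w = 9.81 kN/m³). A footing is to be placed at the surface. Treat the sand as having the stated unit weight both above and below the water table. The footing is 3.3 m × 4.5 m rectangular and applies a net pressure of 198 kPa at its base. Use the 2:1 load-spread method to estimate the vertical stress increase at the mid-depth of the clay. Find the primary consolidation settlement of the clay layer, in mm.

Mid-depth of clay below the ground surface: z = 3.2 + 3.3/2 = 4.85 m.
Total vertical stress at mid-clay: σ_v = 19.9×3.2 + 18.5×1.65 = 94.205 kPa.
Pore pressure: u = 9.81×(4.85 − 1.4) = 33.845 kPa.
Initial effective stress: σ'_0 = σ_v − u = 94.205 − 33.845 = 60.36 kPa.
Stress increase at mid-clay by the 2:1 spreading method:
Δσ = qBL/((B+z)(L+z)) = 198×3.3×4.5/((3.3+4.85)(4.5+4.85)) = 38.585 kPa
Final effective stress: σ'_f = 60.36 + 38.585 = 98.945 kPa.
σ'_f = 98.945 > σ'_p = 80.1 kPa, so the stress path crosses the preconsolidation pressure — recompression up to σ'_p, then virgin compression beyond:
S_c = H/(1+e₀)·[C_r·log₁₀(σ'_p/σ'_0) + C_c·log₁₀(σ'_f/σ'_p)]
    = 3.3/1.93 × [0.08×log₁₀(80.1/60.36) + 0.21×log₁₀(98.945/80.1)]
    = 1.7098 × [0.0098307 + 0.01927] = 0.04976 m

S_c ≈ 49.8 mm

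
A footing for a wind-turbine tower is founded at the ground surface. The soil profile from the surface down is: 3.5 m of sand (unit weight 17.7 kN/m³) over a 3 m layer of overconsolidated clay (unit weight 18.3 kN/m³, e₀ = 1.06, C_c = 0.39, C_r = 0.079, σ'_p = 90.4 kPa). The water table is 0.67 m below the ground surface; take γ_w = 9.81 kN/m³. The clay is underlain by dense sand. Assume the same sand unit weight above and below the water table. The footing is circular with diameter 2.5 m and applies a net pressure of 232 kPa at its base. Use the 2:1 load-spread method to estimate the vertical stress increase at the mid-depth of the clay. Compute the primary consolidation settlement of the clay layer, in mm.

S_c ≈ 21.9 mm

Mid-depth of clay below the ground surface: z = 3.5 + 3/2 = 5 m.
Total vertical stress at mid-clay: σ_v = 17.7×3.5 + 18.3×1.5 = 89.4 kPa.
Pore pressure: u = 9.81×(5 − 0.67) = 42.477 kPa.
Initial effective stress: σ'_0 = σ_v − u = 89.4 − 42.477 = 46.923 kPa.
Stress increase at mid-clay by the 2:1 spreading method:
Δσ ≈ qD²/(D+z)² = 232×2.5²/(2.5+5)² = 25.778 kPa
Final effective stress: σ'_f = 46.923 + 25.778 = 72.701 kPa.
σ'_f = 72.701 ≤ σ'_p = 90.4 kPa, so the clay remains overconsolidated and only the recompression index applies:
S_c = C_r·H/(1+e₀)·log₁₀(σ'_f/σ'_0) = 0.079×3/2.06×log₁₀(72.701/46.923)
    = 0.11505 × 0.19015 = 0.02188 m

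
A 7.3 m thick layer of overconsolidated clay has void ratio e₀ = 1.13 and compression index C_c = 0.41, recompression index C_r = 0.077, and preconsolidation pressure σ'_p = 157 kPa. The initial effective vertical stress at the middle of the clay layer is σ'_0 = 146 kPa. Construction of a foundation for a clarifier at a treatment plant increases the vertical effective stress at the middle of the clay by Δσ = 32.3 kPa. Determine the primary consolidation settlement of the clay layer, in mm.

Final effective stress: σ'_f = 146 + 32.3 = 178.3 kPa.
σ'_f = 178.3 > σ'_p = 157 kPa, so the stress path crosses the preconsolidation pressure — recompression up to σ'_p, then virgin compression beyond:
S_c = H/(1+e₀)·[C_r·log₁₀(σ'_p/σ'_0) + C_c·log₁₀(σ'_f/σ'_p)]
    = 7.3/2.13 × [0.077×log₁₀(157/146) + 0.41×log₁₀(178.3/157)]
    = 3.4272 × [0.0024291 + 0.022653] = 0.08596 m

S_c ≈ 86 mm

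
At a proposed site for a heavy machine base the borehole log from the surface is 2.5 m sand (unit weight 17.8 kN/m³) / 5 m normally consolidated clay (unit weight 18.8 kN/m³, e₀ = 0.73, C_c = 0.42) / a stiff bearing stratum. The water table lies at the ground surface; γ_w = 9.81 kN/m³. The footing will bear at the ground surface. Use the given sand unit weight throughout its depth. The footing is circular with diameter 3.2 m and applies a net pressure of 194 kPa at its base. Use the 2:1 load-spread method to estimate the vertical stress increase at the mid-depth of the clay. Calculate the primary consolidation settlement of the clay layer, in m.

S_c ≈ 0.278 m

Mid-depth of clay below the ground surface: z = 2.5 + 5/2 = 5 m.
Total vertical stress at mid-clay: σ_v = 17.8×2.5 + 18.8×2.5 = 91.5 kPa.
Pore pressure: u = 9.81×(5 − 0) = 49.05 kPa.
Initial effective stress: σ'_0 = σ_v − u = 91.5 − 49.05 = 42.45 kPa.
Stress increase at mid-clay by the 2:1 spreading method:
Δσ ≈ qD²/(D+z)² = 194×3.2²/(3.2+5)² = 29.544 kPa
Final effective stress: σ'_f = σ'_0 + Δσ = 42.45 + 29.544 = 71.994 kPa.
Normally consolidated clay, so the full stress increment lies on the virgin compression line:
S_c = C_c·H/(1+e₀)·log₁₀(σ'_f/σ'_0) = 0.42×5/(1+0.73)×log₁₀(71.994/42.45)
    = 1.2139 × 0.22942 = 0.2785 m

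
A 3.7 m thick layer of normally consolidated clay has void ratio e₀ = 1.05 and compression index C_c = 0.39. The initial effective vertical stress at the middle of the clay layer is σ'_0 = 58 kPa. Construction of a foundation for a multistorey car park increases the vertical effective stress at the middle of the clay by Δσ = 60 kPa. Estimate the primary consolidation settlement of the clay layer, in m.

Final effective stress: σ'_f = σ'_0 + Δσ = 58 + 60 = 118 kPa.
Normally consolidated clay, so the full stress increment lies on the virgin compression line:
S_c = C_c·H/(1+e₀)·log₁₀(σ'_f/σ'_0) = 0.39×3.7/(1+1.05)×log₁₀(118/58)
    = 0.7039 × 0.30845 = 0.2171 m

S_c ≈ 0.217 m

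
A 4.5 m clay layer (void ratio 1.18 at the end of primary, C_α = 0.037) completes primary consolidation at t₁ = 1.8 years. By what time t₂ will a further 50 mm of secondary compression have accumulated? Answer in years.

t₂ ≈ 8.13 years

S_s = C_α·H/(1+e_p)·log₁₀(t₂/t₁) ⇒ log₁₀(t₂/t₁) = S_s·(1+e_p)/(C_α·H).
log₁₀(t₂/t₁) = 0.05 × (1+1.18) / (0.037×4.5) = 0.6547
t₂ = t₁ × 10^0.6547 = 1.8 × 4.515 = 8.127 years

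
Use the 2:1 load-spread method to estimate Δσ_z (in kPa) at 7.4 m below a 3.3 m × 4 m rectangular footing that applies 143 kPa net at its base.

Δσ_z ≈ 15.5 kPa

By the 2:1 method the load spreads at 1 horizontal : 2 vertical, so at depth z the loaded area has grown by z in each plan dimension:
Δσ = qBL/((B+z)(L+z)) = 143×3.3×4/((3.3+7.4)(4+7.4)) = 15.475 kPa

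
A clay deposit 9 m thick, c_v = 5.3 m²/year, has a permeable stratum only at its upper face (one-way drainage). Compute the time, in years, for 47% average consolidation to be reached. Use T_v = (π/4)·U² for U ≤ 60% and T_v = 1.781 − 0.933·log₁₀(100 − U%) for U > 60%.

Drainage path length: H_d = H = 9 m (single drainage).
U ≤ 60%: T_v = (π/4)·U² = (π/4)×0.47² = 0.17349.
t = T_v·H_d²/c_v = 0.17349×9²/5.3 = 2.651 years.

t ≈ 2.65 years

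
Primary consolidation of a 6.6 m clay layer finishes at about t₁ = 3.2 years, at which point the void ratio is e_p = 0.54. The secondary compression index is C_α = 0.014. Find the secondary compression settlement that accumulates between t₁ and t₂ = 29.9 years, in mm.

S_s ≈ 58.2 mm

Secondary compression: S_s = C_α·H/(1+e_p)·log₁₀(t₂/t₁)
S_s = 0.014×6.6/(1+0.54)×log₁₀(29.9/3.2)
    = 0.06 × 0.9705 = 0.05823 m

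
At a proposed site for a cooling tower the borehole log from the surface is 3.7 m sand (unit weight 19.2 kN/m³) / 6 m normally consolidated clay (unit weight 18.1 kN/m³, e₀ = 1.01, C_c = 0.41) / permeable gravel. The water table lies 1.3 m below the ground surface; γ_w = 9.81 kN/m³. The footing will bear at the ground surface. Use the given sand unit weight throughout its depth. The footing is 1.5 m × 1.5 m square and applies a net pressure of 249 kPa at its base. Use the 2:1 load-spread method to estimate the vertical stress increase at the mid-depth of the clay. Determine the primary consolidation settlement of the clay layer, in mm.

Mid-depth of clay below the ground surface: z = 3.7 + 6/2 = 6.7 m.
Total vertical stress at mid-clay: σ_v = 19.2×3.7 + 18.1×3 = 125.34 kPa.
Pore pressure: u = 9.81×(6.7 − 1.3) = 52.974 kPa.
Initial effective stress: σ'_0 = σ_v − u = 125.34 − 52.974 = 72.366 kPa.
Stress increase at mid-clay by the 2:1 spreading method:
Δσ = qBL/((B+z)(L+z)) = 249×1.5×1.5/((1.5+6.7)(1.5+6.7)) = 8.3321 kPa
Final effective stress: σ'_f = σ'_0 + Δσ = 72.366 + 8.3321 = 80.698 kPa.
Normally consolidated clay, so the full stress increment lies on the virgin compression line:
S_c = C_c·H/(1+e₀)·log₁₀(σ'_f/σ'_0) = 0.41×6/(1+1.01)×log₁₀(80.698/72.366)
    = 1.2239 × 0.047328 = 0.05792 m

S_c ≈ 57.9 mm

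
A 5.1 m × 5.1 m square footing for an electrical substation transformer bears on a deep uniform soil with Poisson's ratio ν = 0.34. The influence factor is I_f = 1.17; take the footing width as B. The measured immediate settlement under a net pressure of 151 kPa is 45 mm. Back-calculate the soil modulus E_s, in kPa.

S_e = q·B·(1−ν²)/E_s · I_f  ⇒  E_s = q·B·(1−ν²)·I_f / S_e.
E_s = 151 × 5.1 × 0.8844 × 1.17 / 0.045 = 17710 kPa

E_s ≈ 17700 kPa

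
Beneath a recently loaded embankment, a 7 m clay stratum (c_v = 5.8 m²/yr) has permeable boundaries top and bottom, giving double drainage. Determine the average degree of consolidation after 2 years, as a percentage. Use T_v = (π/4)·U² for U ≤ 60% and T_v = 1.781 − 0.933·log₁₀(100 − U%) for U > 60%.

Drainage path length: H_d = H/2 = 3.5 m (double drainage).
T_v = c_v·t/H_d² = 5.8×2/3.5² = 0.94694.
T_v = 0.94694 corresponds to the U > 60% branch:
U = 1 − 10^((1.781 − T_v)/0.933)/100 = 0.9217

U ≈ 92.2 %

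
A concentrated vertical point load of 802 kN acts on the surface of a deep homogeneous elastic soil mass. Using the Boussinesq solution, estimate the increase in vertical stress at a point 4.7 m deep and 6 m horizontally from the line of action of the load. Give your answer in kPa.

Boussinesq vertical stress below a point load on an elastic half-space:
Δσ_z = 3P/(2πz²) · [1 + (r/z)²]^(−5/2)
r/z = 6/4.7 = 1.2766; [1+(r/z)²]^(−5/2) = 0.089174.
Δσ_z = 3×802/(2π×4.7²) × 0.089174 = 17.335 × 0.089174 = 1.546 kPa

Δσ_z ≈ 1.55 kPa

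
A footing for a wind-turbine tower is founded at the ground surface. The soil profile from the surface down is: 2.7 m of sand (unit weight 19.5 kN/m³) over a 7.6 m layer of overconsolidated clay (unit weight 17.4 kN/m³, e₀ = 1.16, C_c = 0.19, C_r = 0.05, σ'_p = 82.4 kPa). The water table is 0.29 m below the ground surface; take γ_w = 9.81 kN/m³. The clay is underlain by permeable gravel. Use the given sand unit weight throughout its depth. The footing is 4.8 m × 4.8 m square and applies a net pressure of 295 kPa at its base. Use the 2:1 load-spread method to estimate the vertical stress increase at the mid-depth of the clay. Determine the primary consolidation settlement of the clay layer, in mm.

Mid-depth of clay below the ground surface: z = 2.7 + 7.6/2 = 6.5 m.
Total vertical stress at mid-clay: σ_v = 19.5×2.7 + 17.4×3.8 = 118.77 kPa.
Pore pressure: u = 9.81×(6.5 − 0.29) = 60.92 kPa.
Initial effective stress: σ'_0 = σ_v − u = 118.77 − 60.92 = 57.85 kPa.
Stress increase at mid-clay by the 2:1 spreading method:
Δσ = qBL/((B+z)(L+z)) = 295×4.8×4.8/((4.8+6.5)(4.8+6.5)) = 53.229 kPa
Final effective stress: σ'_f = 57.85 + 53.229 = 111.08 kPa.
σ'_f = 111.08 > σ'_p = 82.4 kPa, so the stress path crosses the preconsolidation pressure — recompression up to σ'_p, then virgin compression beyond:
S_c = H/(1+e₀)·[C_r·log₁₀(σ'_p/σ'_0) + C_c·log₁₀(σ'_f/σ'_p)]
    = 7.6/2.16 × [0.05×log₁₀(82.4/57.85) + 0.19×log₁₀(111.08/82.4)]
    = 3.5185 × [0.0076812 + 0.024645] = 0.1137 m

S_c ≈ 114 mm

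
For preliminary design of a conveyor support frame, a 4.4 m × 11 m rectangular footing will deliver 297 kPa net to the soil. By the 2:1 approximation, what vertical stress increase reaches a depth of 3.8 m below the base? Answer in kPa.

Δσ_z ≈ 118 kPa

By the 2:1 method the load spreads at 1 horizontal : 2 vertical, so at depth z the loaded area has grown by z in each plan dimension:
Δσ = qBL/((B+z)(L+z)) = 297×4.4×11/((4.4+3.8)(11+3.8)) = 118.45 kPa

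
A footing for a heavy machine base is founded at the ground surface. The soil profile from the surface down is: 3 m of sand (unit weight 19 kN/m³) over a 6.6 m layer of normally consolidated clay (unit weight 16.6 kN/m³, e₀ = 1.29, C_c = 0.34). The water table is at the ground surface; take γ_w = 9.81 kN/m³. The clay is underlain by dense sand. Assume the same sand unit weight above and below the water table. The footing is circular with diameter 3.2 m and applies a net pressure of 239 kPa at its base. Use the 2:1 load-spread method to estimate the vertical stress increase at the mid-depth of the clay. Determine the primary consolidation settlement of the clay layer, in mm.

Mid-depth of clay below the ground surface: z = 3 + 6.6/2 = 6.3 m.
Total vertical stress at mid-clay: σ_v = 19×3 + 16.6×3.3 = 111.78 kPa.
Pore pressure: u = 9.81×(6.3 − 0) = 61.803 kPa.
Initial effective stress: σ'_0 = σ_v − u = 111.78 − 61.803 = 49.977 kPa.
Stress increase at mid-clay by the 2:1 spreading method:
Δσ ≈ qD²/(D+z)² = 239×3.2²/(3.2+6.3)² = 27.118 kPa
Final effective stress: σ'_f = σ'_0 + Δσ = 49.977 + 27.118 = 77.095 kPa.
Normally consolidated clay, so the full stress increment lies on the virgin compression line:
S_c = C_c·H/(1+e₀)·log₁₀(σ'_f/σ'_0) = 0.34×6.6/(1+1.29)×log₁₀(77.095/49.977)
    = 0.97991 × 0.18826 = 0.1845 m

S_c ≈ 184 mm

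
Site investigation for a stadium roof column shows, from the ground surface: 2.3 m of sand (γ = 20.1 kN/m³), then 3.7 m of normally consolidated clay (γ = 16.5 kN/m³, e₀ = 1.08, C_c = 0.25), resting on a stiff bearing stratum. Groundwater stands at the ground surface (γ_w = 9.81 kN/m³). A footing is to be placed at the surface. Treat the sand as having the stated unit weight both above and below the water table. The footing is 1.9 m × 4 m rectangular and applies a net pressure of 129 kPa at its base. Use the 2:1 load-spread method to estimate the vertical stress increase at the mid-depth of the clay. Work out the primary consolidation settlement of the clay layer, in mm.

Mid-depth of clay below the ground surface: z = 2.3 + 3.7/2 = 4.15 m.
Total vertical stress at mid-clay: σ_v = 20.1×2.3 + 16.5×1.85 = 76.755 kPa.
Pore pressure: u = 9.81×(4.15 − 0) = 40.712 kPa.
Initial effective stress: σ'_0 = σ_v − u = 76.755 − 40.712 = 36.043 kPa.
Stress increase at mid-clay by the 2:1 spreading method:
Δσ = qBL/((B+z)(L+z)) = 129×1.9×4/((1.9+4.15)(4+4.15)) = 19.883 kPa
Final effective stress: σ'_f = σ'_0 + Δσ = 36.043 + 19.883 = 55.926 kPa.
Normally consolidated clay, so the full stress increment lies on the virgin compression line:
S_c = C_c·H/(1+e₀)·log₁₀(σ'_f/σ'_0) = 0.25×3.7/(1+1.08)×log₁₀(55.926/36.043)
    = 0.44471 × 0.19079 = 0.08485 m

S_c ≈ 84.8 mm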